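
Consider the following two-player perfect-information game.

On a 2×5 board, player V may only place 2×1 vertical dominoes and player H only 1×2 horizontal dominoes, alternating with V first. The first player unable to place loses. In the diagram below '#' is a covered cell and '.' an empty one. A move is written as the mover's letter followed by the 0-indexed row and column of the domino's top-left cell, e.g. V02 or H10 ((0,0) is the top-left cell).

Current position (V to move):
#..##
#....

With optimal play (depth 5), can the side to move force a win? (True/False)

V winning at [#..##/#....]: True

ply 1, V at #..##/#.... | V01=-1→##.##/##...; V02=+1→#.###/#.#..*
ply 2, H at #.###/#.#.. | H13=-1→#.###/#.###*
ply 3, V at #.###/#.### | V01=+1→#####/#####*
ply 4: #####/##### is terminal -1 (H); from #..##/#.... depth 5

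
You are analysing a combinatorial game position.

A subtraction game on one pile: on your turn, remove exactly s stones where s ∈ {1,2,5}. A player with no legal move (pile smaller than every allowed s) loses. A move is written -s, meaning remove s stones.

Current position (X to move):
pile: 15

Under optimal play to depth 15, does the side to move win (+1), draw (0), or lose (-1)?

value(15, X) = -1

ply 1, X at 15 | -1=-1→14*; -2=-1→13; -5=-1→10
ply 2, O at 14 | -1=-1→13; -2=+1→12*; -5=+1→9
ply 3, X at 12 | -1=-1→11*; -2=-1→10; -5=-1→7
ply 4, O at 11 | -1=-1→10; -2=+1→9*; -5=+1→6
ply 5, X at 9 | -1=-1→8*; -2=-1→7; -5=-1→4
ply 6, O at 8 | -1=-1→7; -2=+1→6*; -5=+1→3
ply 7, X at 6 | -1=-1→5*; -2=-1→4; -5=-1→1
ply 8, O at 5 | -1=-1→4; -2=+1→3*; -5=+1→0
ply 9, X at 3 | -1=-1→2*; -2=-1→1
ply 10, O at 2 | -1=-1→1; -2=+1→0*
ply 11: 0 is terminal -1 (X); from 15 depth 15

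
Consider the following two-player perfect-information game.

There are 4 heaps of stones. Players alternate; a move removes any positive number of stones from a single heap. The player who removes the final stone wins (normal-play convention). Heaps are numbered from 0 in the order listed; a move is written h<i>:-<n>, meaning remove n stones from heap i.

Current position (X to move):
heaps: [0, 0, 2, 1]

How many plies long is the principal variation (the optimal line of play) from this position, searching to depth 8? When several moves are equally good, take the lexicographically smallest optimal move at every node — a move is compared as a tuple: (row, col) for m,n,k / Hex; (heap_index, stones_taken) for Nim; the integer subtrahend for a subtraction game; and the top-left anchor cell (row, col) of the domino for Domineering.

ply 1, X at (0,0,2,1) | h2:-1=+1→(0,0,1,1)*; h2:-2=-1→(0,0,0,1); h3:-1=-1→(0,0,2,0)
ply 2, O at (0,0,1,1) | h2:-1=-1→(0,0,0,1)*; h3:-1=-1→(0,0,1,0)
ply 3, X at (0,0,0,1) | h3:-1=+1→(0,0,0,0)*
ply 4: (0,0,0,0) is terminal -1 (O); from (0,0,2,1) depth 8

PV length from [(0,0,2,1)]: 3 plies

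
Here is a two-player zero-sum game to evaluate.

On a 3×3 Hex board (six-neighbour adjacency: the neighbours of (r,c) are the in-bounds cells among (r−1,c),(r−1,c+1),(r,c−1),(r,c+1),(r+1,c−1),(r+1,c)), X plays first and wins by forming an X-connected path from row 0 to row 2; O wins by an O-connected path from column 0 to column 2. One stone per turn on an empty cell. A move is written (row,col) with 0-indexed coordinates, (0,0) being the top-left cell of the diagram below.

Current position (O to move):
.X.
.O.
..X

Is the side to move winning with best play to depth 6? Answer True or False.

O winning at [.X./.O./..X]: True

ply 1, O at .X./.O./..X | (0,0)=+1→OX./.O./..X*; (0,2)=+1→.XO/.O./..X; (1,0)=+1→.X./OO./..X; (1,2)=+1→.X./.OO/..X; (2,0)=+1→.X./.O./O.X; (2,1)=+1→.X./.O./.OX
ply 2, X at OX./.O./..X | (0,2)=-1→OXX/.O./..X*; (1,0)=-1→OX./XO./..X; (1,2)=-1→OX./.OX/..X; (2,0)=-1→OX./.O./X.X; (2,1)=-1→OX./.O./.XX
ply 3, O at OXX/.O./..X | (1,0)=-1→OXX/OO./..X; (1,2)=+1→OXX/.OO/..X*; (2,0)=-1→OXX/.O./O.X; (2,1)=-1→OXX/.O./.OX
ply 4, X at OXX/.OO/..X | (1,0)=-1→OXX/XOO/..X*; (2,0)=-1→OXX/.OO/X.X; (2,1)=-1→OXX/.OO/.XX
ply 5, O at OXX/XOO/..X | (2,0)=+1→OXX/XOO/O.X*; (2,1)=-1→OXX/XOO/.OX
ply 6: OXX/XOO/O.X is terminal -1 (X); from .X./.O./..X depth 6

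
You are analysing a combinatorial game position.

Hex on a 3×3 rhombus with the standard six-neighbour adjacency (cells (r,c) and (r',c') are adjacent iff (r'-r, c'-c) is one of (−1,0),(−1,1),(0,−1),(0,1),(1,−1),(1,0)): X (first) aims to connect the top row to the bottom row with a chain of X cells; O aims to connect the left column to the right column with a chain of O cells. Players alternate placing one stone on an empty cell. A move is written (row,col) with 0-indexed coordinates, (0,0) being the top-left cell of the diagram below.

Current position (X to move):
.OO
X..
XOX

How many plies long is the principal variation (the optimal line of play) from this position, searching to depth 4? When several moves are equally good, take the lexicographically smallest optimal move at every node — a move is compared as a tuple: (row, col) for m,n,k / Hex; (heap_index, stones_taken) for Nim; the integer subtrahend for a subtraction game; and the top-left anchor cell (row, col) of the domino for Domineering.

ply 1, X at .OO/X../XOX | (0,0)=+1→XOO/X../XOX*; (1,1)=-1→.OO/XX./XOX; (1,2)=-1→.OO/X.X/XOX
ply 2: XOO/X../XOX is terminal -1 (O); from .OO/X../XOX depth 4

PV length from [.OO/X../XOX]: 1 ply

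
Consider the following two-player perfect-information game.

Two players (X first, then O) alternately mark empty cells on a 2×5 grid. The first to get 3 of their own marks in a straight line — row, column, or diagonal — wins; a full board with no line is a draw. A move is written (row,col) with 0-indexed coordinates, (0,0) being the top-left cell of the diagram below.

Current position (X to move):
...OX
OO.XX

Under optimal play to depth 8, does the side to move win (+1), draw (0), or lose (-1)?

ply 1, X at ...OX/OO.XX | (0,0)=-1→X..OX/OO.XX; (0,1)=-1→.X.OX/OO.XX; (0,2)=-1→..XOX/OO.XX; (1,2)=+1→...OX/OOXXX*
ply 2: ...OX/OOXXX is terminal -1 (O); from ...OX/OO.XX depth 8

value(...OX/OO.XX, X) = +1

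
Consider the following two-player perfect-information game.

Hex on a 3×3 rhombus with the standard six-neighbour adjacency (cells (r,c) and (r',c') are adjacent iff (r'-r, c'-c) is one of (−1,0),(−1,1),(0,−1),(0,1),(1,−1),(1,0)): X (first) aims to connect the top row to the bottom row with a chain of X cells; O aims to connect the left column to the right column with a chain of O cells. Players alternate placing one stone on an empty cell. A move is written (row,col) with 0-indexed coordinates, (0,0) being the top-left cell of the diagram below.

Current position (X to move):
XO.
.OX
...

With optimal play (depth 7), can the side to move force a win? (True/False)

X winning at [XO./.OX/...]: True

[XO./.OX/...] X move#1: (0,2):+1/XOX/.OX/...*, (1,0):+1/XO./XOX/..., (2,0):+1/XO./.OX/X.., (2,1):-1/XO./.OX/.X., (2,2):-1/XO./.OX/..X
[XOX/.OX/...] O move#2: (1,0):-1/XOX/OOX/...*, (2,0):-1/XOX/.OX/O.., (2,1):-1/XOX/.OX/.O., (2,2):-1/XOX/.OX/..O
[XOX/OOX/...] X move#3: (2,0):+1/XOX/OOX/X..*, (2,1):+1/XOX/OOX/.X., (2,2):+1/XOX/OOX/..X
[XOX/OOX/X..] O move#4: (2,1):-1/XOX/OOX/XO.*, (2,2):-1/XOX/OOX/X.O
[XOX/OOX/XO.] X move#5: (2,2):+1/XOX/OOX/XOX*
[XOX/OOX/XOX] end (terminal -1, O#6); searched XO./.OX/... to 7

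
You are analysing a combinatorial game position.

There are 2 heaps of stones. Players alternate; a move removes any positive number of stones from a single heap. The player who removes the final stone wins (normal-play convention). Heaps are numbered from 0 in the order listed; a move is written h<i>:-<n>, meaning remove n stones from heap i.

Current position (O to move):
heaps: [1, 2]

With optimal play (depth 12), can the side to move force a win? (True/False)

[(1,2)] O move#1: h0:-1:-1/(0,2), h1:-1:+1/(1,1)*, h1:-2:-1/(1,0)
[(1,1)] X move#2: h0:-1:-1/(0,1)*, h1:-1:-1/(1,0)
[(0,1)] O move#3: h1:-1:+1/(0,0)*
[(0,0)] end (terminal -1, X#4); searched (1,2) to 12

O winning at [(1,2)]: True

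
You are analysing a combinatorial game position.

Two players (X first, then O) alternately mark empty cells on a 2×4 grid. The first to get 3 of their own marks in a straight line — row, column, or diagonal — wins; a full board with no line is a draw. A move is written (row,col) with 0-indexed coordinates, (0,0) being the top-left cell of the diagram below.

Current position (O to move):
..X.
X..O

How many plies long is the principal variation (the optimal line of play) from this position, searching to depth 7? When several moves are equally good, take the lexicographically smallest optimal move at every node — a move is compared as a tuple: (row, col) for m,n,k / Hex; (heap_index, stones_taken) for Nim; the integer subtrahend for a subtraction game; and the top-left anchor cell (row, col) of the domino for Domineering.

p1 O@[..X./X..O]: (0,0)[O.X./X..O]+0* (0,1)[.OX./X..O]+0 (0,3)[..XO/X..O]+0 (1,1)[..X./XO.O]+0 (1,2)[..X./X.OO]+0
p2 X@[O.X./X..O]: (0,1)[OXX./X..O]+0* (0,3)[O.XX/X..O]+0 (1,1)[O.X./XX.O]+0 (1,2)[O.X./X.XO]+0
p3 O@[OXX./X..O]: (0,3)[OXXO/X..O]+0* (1,1)[OXX./XO.O]-1 (1,2)[OXX./X.OO]-1
p4 X@[OXXO/X..O]: (1,1)[OXXO/XX.O]+0* (1,2)[OXXO/X.XO]+0
p5 O@[OXXO/XX.O]: (1,2)[OXXO/XXOO]+0*
p6 X@[OXXO/XXOO] terminal +0; root [..X./X..O] d7

PV length from [..X./X..O]: 5 plies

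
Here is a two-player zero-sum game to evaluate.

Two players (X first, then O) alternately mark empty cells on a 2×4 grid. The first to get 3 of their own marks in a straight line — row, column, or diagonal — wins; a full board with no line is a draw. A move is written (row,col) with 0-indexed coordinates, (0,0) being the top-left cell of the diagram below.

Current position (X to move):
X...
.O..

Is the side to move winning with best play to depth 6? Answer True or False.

X winning at [X.../.O..]: False

[X.../.O..] X move#1: (0,1):+0/XX../.O..*, (0,2):+0/X.X./.O.., (0,3):-1/X..X/.O.., (1,0):+0/X.../XO.., (1,2):+0/X.../.OX., (1,3):+0/X.../.O.X
[XX../.O..] O move#2: (0,2):+0/XXO./.O..*, (0,3):-1/XX.O/.O.., (1,0):-1/XX../OO.., (1,2):-1/XX../.OO., (1,3):-1/XX../.O.O
[XXO./.O..] X move#3: (0,3):-1/XXOX/.O.., (1,0):+0/XXO./XO..*, (1,2):+0/XXO./.OX., (1,3):+0/XXO./.O.X
[XXO./XO..] O move#4: (0,3):+0/XXOO/XO..*, (1,2):+0/XXO./XOO., (1,3):+0/XXO./XO.O
[XXOO/XO..] X move#5: (1,2):+0/XXOO/XOX.*, (1,3):+0/XXOO/XO.X
[XXOO/XOX.] O move#6: (1,3):+0/XXOO/XOXO*
[XXOO/XOXO] end (terminal +0, X#7); searched X.../.O.. to 6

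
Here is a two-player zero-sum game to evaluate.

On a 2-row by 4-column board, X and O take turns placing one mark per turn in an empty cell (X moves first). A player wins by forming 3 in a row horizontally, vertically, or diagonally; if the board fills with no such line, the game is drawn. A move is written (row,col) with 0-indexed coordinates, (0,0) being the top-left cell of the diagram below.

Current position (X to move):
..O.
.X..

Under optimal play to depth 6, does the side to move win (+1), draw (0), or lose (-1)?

value(..O./.X.., X) = +1

ply 1, X at ..O./.X.. | (0,0)=+0→X.O./.X..; (0,1)=+0→.XO./.X..; (0,3)=+0→..OX/.X..; (1,0)=+0→..O./XX..; (1,2)=+1→..O./.XX.*; (1,3)=+0→..O./.X.X
ply 2, O at ..O./.XX. | (0,0)=-1→O.O./.XX.*; (0,1)=-1→.OO./.XX.; (0,3)=-1→..OO/.XX.; (1,0)=-1→..O./OXX.; (1,3)=-1→..O./.XXO
ply 3, X at O.O./.XX. | (0,1)=+1→OXO./.XX.*; (0,3)=-1→O.OX/.XX.; (1,0)=+1→O.O./XXX.; (1,3)=+1→O.O./.XXX
ply 4, O at OXO./.XX. | (0,3)=-1→OXOO/.XX.*; (1,0)=-1→OXO./OXX.; (1,3)=-1→OXO./.XXO
ply 5, X at OXOO/.XX. | (1,0)=+1→OXOO/XXX.*; (1,3)=+1→OXOO/.XXX
ply 6: OXOO/XXX. is terminal -1 (O); from ..O./.X.. depth 6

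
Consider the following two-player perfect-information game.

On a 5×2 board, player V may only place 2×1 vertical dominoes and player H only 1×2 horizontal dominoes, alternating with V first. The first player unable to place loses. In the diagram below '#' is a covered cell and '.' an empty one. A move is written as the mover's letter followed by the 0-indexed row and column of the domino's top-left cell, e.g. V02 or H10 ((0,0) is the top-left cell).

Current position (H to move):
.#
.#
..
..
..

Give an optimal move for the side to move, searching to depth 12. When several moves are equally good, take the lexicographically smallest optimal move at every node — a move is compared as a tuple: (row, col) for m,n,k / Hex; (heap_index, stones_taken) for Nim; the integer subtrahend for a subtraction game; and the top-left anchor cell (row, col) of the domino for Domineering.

[.#/.#/../../..] H move#1: H20:-1/.#/.#/##/../.., H30:+1/.#/.#/../##/..*, H40:-1/.#/.#/../../##
[.#/.#/../##/..] V move#2: V00:-1/##/##/../##/..*, V10:-1/.#/##/#./##/..
[##/##/../##/..] H move#3: H20:+1/##/##/##/##/..*, H40:+1/##/##/../##/##
[##/##/##/##/..] end (terminal -1, V#4); searched .#/.#/../../.. to 12

H's best at [.#/.#/../../..]: H30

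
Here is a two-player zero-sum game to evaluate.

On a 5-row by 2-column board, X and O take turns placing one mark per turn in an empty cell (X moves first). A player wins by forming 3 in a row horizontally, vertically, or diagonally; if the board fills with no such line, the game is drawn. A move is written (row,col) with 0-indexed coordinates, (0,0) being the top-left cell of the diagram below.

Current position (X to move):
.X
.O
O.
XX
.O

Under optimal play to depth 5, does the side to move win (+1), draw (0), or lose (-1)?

value(.X/.O/O./XX/.O, X) = 0

p1 X@[.X/.O/O./XX/.O]: (0,0)[XX/.O/O./XX/.O]+0* (1,0)[.X/XO/O./XX/.O]+0 (2,1)[.X/.O/OX/XX/.O]+0 (4,0)[.X/.O/O./XX/XO]+0
p2 O@[XX/.O/O./XX/.O]: (1,0)[XX/OO/O./XX/.O]+0* (2,1)[XX/.O/OO/XX/.O]+0 (4,0)[XX/.O/O./XX/OO]+0
p3 X@[XX/OO/O./XX/.O]: (2,1)[XX/OO/OX/XX/.O]+0* (4,0)[XX/OO/O./XX/XO]+0
p4 O@[XX/OO/OX/XX/.O]: (4,0)[XX/OO/OX/XX/OO]+0*
p5 X@[XX/OO/OX/XX/OO] terminal +0; root [.X/.O/O./XX/.O] d5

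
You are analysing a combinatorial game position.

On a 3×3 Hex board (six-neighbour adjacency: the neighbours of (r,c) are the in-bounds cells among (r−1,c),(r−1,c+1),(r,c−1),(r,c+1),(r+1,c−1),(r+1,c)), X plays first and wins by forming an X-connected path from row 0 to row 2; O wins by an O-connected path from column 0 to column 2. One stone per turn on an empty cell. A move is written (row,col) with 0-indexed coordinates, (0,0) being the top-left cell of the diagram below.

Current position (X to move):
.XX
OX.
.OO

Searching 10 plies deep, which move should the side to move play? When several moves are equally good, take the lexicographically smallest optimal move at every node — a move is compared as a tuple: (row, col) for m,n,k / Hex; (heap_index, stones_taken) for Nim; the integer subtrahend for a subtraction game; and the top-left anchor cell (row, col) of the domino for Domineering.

[.XX/OX./.OO] X move#1: (0,0):-1/XXX/OX./.OO, (1,2):-1/.XX/OXX/.OO, (2,0):+1/.XX/OX./XOO*
[.XX/OX./XOO] end (terminal -1, O#2); searched .XX/OX./.OO to 10

X's best at [.XX/OX./.OO]: (2,0)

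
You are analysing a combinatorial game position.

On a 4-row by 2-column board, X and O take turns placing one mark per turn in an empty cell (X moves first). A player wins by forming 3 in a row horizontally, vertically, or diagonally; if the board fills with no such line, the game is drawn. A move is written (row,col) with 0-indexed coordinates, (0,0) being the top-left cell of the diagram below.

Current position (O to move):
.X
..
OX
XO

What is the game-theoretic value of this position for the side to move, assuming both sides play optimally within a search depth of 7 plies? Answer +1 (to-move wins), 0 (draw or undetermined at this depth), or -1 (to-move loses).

value(.X/../OX/XO, O) = 0

p1 O@[.X/../OX/XO]: (0,0)[OX/../OX/XO]-1 (1,0)[.X/O./OX/XO]-1 (1,1)[.X/.O/OX/XO]+0*
p2 X@[.X/.O/OX/XO]: (0,0)[XX/.O/OX/XO]+0* (1,0)[.X/XO/OX/XO]+0
p3 O@[XX/.O/OX/XO]: (1,0)[XX/OO/OX/XO]+0*
p4 X@[XX/OO/OX/XO] terminal +0; root [.X/../OX/XO] d7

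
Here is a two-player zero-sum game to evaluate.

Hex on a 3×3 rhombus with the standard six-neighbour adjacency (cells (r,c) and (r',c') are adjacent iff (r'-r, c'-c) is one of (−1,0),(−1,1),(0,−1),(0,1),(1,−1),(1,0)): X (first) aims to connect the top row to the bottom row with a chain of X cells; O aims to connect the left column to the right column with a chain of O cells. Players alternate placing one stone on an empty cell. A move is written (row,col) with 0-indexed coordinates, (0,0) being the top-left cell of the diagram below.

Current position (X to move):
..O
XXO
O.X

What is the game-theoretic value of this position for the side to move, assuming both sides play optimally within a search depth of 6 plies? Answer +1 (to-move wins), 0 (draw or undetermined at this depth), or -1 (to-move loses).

ply 1, X at ..O/XXO/O.X | (0,0)=-1→X.O/XXO/O.X; (0,1)=-1→.XO/XXO/O.X; (2,1)=+1→..O/XXO/OXX*
ply 2, O at ..O/XXO/OXX | (0,0)=-1→O.O/XXO/OXX*; (0,1)=-1→.OO/XXO/OXX
ply 3, X at O.O/XXO/OXX | (0,1)=+1→OXO/XXO/OXX*
ply 4: OXO/XXO/OXX is terminal -1 (O); from ..O/XXO/O.X depth 6

value(..O/XXO/O.X, X) = +1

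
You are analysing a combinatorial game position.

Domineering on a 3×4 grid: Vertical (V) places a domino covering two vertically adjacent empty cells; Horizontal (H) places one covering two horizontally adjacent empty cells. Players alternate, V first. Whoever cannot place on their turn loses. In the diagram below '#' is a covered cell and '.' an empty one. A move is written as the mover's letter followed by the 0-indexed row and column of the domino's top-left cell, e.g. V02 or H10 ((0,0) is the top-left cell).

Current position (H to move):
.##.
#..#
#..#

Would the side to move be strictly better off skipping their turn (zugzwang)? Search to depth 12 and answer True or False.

zugzwang(.##./#..#/#..#, H) = False

[.##./#..#/#..#] H move#1: H11:+1/.##./####/#..#*, H21:+1/.##./#..#/####
[.##./####/#..#] end (terminal -1, V#2); searched .##./#..#/#..# to 12
suppose H passes — search the same position with V to move:
pass> [.##./#..#/#..#] V move#1: V11:+1/.##./##.#/##.#*, V12:+1/.##./#.##/#.##
pass> [.##./##.#/##.#] end (terminal -1, H#2); searched .##./#..#/#..# to 12
for H: play +1, pass -1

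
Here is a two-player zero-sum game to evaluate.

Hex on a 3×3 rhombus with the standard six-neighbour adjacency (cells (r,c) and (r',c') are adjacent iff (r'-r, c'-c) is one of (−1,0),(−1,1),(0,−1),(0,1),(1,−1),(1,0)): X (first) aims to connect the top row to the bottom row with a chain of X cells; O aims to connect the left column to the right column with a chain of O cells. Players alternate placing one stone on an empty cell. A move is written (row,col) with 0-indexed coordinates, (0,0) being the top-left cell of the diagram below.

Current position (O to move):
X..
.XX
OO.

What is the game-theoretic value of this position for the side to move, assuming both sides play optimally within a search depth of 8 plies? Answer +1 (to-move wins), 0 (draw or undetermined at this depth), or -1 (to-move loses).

ply 1, O at X../.XX/OO. | (0,1)=-1→XO./.XX/OO.; (0,2)=-1→X.O/.XX/OO.; (1,0)=-1→X../OXX/OO.; (2,2)=+1→X../.XX/OOO*
ply 2: X../.XX/OOO is terminal -1 (X); from X../.XX/OO. depth 8

value(X../.XX/OO., O) = +1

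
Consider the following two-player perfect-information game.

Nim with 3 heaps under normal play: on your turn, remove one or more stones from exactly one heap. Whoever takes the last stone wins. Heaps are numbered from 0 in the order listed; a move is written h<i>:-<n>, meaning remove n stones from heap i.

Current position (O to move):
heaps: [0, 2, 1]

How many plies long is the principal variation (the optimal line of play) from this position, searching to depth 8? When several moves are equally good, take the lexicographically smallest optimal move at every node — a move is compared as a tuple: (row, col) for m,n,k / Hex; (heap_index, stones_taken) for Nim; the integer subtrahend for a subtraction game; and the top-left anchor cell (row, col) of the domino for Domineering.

[(0,2,1)] O move#1: h1:-1:+1/(0,1,1)*, h1:-2:-1/(0,0,1), h2:-1:-1/(0,2,0)
[(0,1,1)] X move#2: h1:-1:-1/(0,0,1)*, h2:-1:-1/(0,1,0)
[(0,0,1)] O move#3: h2:-1:+1/(0,0,0)*
[(0,0,0)] end (terminal -1, X#4); searched (0,2,1) to 8

PV length from [(0,2,1)]: 3 plies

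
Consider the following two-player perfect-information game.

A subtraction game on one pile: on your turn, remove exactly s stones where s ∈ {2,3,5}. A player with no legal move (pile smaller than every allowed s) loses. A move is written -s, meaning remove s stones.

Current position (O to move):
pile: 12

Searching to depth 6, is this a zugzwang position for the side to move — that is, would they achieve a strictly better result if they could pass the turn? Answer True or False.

zugzwang(12, O) = False

[12] O move#1: -2:-1/10, -3:-1/9, -5:+1/7*
[7] X move#2: -2:-1/5*, -3:-1/4, -5:-1/2
[5] O move#3: -2:-1/3, -3:-1/2, -5:+1/0*
[0] end (terminal -1, X#4); searched 12 to 6
if O skipped the turn, X would face:
~ [12] X move#1: -2:-1/10, -3:-1/9, -5:+1/7*
~ [7] O move#2: -2:-1/5*, -3:-1/4, -5:-1/2
~ [5] X move#3: -2:-1/3, -3:-1/2, -5:+1/0*
~ [0] end (terminal -1, O#4); searched 12 to 6
compare (O): move=+1 vs pass=-1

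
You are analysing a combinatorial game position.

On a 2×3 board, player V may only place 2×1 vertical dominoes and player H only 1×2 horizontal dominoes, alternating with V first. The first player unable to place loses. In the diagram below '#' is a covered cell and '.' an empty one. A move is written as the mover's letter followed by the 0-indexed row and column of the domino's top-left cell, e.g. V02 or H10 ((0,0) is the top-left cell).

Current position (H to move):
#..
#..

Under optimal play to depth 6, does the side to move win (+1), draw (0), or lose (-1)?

value(#../#.., H) = +1

ply 1, H at #../#.. | H01=+1→###/#..*; H11=+1→#../###
ply 2: ###/#.. is terminal -1 (V); from #../#.. depth 6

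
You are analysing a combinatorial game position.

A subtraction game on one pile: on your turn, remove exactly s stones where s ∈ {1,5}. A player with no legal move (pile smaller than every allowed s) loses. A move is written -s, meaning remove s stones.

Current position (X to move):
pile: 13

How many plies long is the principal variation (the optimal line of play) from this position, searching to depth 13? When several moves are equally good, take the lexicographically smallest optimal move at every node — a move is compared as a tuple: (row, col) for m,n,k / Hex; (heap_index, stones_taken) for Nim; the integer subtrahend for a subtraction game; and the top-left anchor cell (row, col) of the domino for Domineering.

PV length from [13]: 13 plies

[13] X move#1: -1:+1/12*, -5:+1/8
[12] O move#2: -1:-1/11*, -5:-1/7
[11] X move#3: -1:+1/10*, -5:+1/6
[10] O move#4: -1:-1/9*, -5:-1/5
[9] X move#5: -1:+1/8*, -5:+1/4
[8] O move#6: -1:-1/7*, -5:-1/3
[7] X move#7: -1:+1/6*, -5:+1/2
[6] O move#8: -1:-1/5*, -5:-1/1
[5] X move#9: -1:+1/4*, -5:+1/0
[4] O move#10: -1:-1/3*
[3] X move#11: -1:+1/2*
[2] O move#12: -1:-1/1*
[1] X move#13: -1:+1/0*
[0] end (terminal -1, O#14); searched 13 to 13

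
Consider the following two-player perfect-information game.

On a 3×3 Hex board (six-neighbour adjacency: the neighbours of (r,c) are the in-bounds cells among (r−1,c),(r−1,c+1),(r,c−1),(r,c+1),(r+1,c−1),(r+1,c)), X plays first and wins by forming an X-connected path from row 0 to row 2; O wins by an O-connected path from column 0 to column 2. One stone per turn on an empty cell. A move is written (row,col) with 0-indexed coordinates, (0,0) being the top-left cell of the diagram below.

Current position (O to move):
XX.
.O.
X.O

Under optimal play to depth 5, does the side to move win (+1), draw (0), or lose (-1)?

value(XX./.O./X.O, O) = +1

[XX./.O./X.O] O move#1: (0,2):-1/XXO/.O./X.O, (1,0):+1/XX./OO./X.O*, (1,2):-1/XX./.OO/X.O, (2,1):-1/XX./.O./XOO
[XX./OO./X.O] X move#2: (0,2):-1/XXX/OO./X.O*, (1,2):-1/XX./OOX/X.O, (2,1):-1/XX./OO./XXO
[XXX/OO./X.O] O move#3: (1,2):+1/XXX/OOO/X.O*, (2,1):+1/XXX/OO./XOO
[XXX/OOO/X.O] end (terminal -1, X#4); searched XX./.O./X.O to 5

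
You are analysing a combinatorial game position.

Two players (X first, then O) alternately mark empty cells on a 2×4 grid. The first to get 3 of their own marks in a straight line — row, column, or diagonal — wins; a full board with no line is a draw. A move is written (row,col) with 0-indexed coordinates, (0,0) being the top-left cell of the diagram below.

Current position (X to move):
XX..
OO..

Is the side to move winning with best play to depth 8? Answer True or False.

p1 X@[XX../OO..]: (0,2)[XXX./OO..]+1* (0,3)[XX.X/OO..]-1 (1,2)[XX../OOX.]+0 (1,3)[XX../OO.X]-1
p2 O@[XXX./OO..] terminal -1; root [XX../OO..] d8

X winning at [XX../OO..]: True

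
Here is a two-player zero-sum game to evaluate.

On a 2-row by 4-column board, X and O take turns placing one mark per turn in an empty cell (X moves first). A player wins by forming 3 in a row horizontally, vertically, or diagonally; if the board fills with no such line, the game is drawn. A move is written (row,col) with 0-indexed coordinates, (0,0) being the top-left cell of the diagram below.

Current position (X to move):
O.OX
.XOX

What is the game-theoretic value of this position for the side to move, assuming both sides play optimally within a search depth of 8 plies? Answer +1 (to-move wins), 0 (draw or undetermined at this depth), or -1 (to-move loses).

value(O.OX/.XOX, X) = 0

p1 X@[O.OX/.XOX]: (0,1)[OXOX/.XOX]+0* (1,0)[O.OX/XXOX]-1
p2 O@[OXOX/.XOX]: (1,0)[OXOX/OXOX]+0*
p3 X@[OXOX/OXOX] terminal +0; root [O.OX/.XOX] d8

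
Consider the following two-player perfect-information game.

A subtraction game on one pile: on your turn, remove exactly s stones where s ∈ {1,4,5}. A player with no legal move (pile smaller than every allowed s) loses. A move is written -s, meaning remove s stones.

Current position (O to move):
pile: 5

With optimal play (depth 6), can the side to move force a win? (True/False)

O winning at [5]: True

ply 1, O at 5 | -1=-1→4; -4=-1→1; -5=+1→0*
ply 2: 0 is terminal -1 (X); from 5 depth 6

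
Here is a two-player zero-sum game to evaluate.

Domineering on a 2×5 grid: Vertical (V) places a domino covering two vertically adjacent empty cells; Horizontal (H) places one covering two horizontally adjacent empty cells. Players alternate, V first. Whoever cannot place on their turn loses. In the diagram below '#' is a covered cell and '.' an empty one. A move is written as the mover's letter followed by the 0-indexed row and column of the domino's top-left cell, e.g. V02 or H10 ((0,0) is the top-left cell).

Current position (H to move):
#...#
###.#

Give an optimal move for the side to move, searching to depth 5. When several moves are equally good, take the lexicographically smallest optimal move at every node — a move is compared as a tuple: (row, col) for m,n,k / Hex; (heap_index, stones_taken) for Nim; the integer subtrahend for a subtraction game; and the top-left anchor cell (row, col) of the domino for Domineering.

p1 H@[#...#/###.#]: H01[###.#/###.#]-1 H02[#.###/###.#]+1*
p2 V@[#.###/###.#] terminal -1; root [#...#/###.#] d5

H's best at [#...#/###.#]: H02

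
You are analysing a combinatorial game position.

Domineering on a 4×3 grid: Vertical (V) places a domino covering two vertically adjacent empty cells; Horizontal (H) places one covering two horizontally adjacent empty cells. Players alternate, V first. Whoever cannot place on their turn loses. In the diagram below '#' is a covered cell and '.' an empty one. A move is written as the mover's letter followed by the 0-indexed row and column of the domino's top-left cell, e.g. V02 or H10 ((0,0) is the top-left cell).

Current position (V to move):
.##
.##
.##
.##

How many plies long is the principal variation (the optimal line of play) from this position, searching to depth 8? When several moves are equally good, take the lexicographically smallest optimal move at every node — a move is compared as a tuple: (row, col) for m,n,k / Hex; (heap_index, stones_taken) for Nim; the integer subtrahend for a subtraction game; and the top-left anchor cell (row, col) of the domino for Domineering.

ply 1, V at .##/.##/.##/.## | V00=+1→###/###/.##/.##*; V10=+1→.##/###/###/.##; V20=+1→.##/.##/###/###
ply 2: ###/###/.##/.## is terminal -1 (H); from .##/.##/.##/.## depth 8

PV length from [.##/.##/.##/.##]: 1 ply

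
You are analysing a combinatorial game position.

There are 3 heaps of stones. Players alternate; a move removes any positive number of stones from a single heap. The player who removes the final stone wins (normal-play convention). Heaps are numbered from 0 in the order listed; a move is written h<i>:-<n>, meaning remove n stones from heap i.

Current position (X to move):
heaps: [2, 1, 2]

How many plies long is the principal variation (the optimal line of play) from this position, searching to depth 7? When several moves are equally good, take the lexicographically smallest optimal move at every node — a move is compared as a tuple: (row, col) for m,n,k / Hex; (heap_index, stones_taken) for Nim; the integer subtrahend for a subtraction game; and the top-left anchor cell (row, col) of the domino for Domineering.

PV length from [(2,1,2)]: 5 plies

p1 X@[(2,1,2)]: h0:-1[(1,1,2)]-1 h0:-2[(0,1,2)]-1 h1:-1[(2,0,2)]+1* h2:-1[(2,1,1)]-1 h2:-2[(2,1,0)]-1
p2 O@[(2,0,2)]: h0:-1[(1,0,2)]-1* h0:-2[(0,0,2)]-1 h2:-1[(2,0,1)]-1 h2:-2[(2,0,0)]-1
p3 X@[(1,0,2)]: h0:-1[(0,0,2)]-1 h2:-1[(1,0,1)]+1* h2:-2[(1,0,0)]-1
p4 O@[(1,0,1)]: h0:-1[(0,0,1)]-1* h2:-1[(1,0,0)]-1
p5 X@[(0,0,1)]: h2:-1[(0,0,0)]+1*
p6 O@[(0,0,0)] terminal -1; root [(2,1,2)] d7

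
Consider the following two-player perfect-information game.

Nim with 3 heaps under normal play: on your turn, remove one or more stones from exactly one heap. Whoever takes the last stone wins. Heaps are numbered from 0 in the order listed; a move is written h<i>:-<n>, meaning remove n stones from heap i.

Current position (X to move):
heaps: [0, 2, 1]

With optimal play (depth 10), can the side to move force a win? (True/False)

X winning at [(0,2,1)]: True

ply 1, X at (0,2,1) | h1:-1=+1→(0,1,1)*; h1:-2=-1→(0,0,1); h2:-1=-1→(0,2,0)
ply 2, O at (0,1,1) | h1:-1=-1→(0,0,1)*; h2:-1=-1→(0,1,0)
ply 3, X at (0,0,1) | h2:-1=+1→(0,0,0)*
ply 4: (0,0,0) is terminal -1 (O); from (0,2,1) depth 10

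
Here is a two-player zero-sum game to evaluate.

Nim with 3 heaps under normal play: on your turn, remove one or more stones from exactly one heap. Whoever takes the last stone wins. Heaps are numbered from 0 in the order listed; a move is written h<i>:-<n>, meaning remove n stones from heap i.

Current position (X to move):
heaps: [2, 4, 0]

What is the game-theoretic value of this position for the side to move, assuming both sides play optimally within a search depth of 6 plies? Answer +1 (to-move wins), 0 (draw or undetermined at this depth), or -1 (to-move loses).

value((2,4,0), X) = +1

ply 1, X at (2,4,0) | h0:-1=-1→(1,4,0); h0:-2=-1→(0,4,0); h1:-1=-1→(2,3,0); h1:-2=+1→(2,2,0)*; h1:-3=-1→(2,1,0); h1:-4=-1→(2,0,0)
ply 2, O at (2,2,0) | h0:-1=-1→(1,2,0)*; h0:-2=-1→(0,2,0); h1:-1=-1→(2,1,0); h1:-2=-1→(2,0,0)
ply 3, X at (1,2,0) | h0:-1=-1→(0,2,0); h1:-1=+1→(1,1,0)*; h1:-2=-1→(1,0,0)
ply 4, O at (1,1,0) | h0:-1=-1→(0,1,0)*; h1:-1=-1→(1,0,0)
ply 5, X at (0,1,0) | h1:-1=+1→(0,0,0)*
ply 6: (0,0,0) is terminal -1 (O); from (2,4,0) depth 6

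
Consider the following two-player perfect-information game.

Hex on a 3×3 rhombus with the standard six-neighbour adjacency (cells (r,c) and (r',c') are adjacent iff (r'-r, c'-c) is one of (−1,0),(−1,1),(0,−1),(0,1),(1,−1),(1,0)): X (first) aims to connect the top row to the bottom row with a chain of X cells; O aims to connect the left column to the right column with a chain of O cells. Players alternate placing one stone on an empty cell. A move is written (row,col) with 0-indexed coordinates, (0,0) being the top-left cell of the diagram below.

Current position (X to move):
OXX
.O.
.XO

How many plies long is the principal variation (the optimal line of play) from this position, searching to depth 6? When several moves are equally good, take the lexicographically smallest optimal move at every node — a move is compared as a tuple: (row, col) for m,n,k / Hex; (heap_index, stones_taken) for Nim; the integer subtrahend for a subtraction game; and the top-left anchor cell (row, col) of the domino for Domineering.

PV length from [OXX/.O./.XO]: 3 plies

[OXX/.O./.XO] X move#1: (1,0):+1/OXX/XO./.XO*, (1,2):+1/OXX/.OX/.XO, (2,0):+1/OXX/.O./XXO
[OXX/XO./.XO] O move#2: (1,2):-1/OXX/XOO/.XO*, (2,0):-1/OXX/XO./OXO
[OXX/XOO/.XO] X move#3: (2,0):+1/OXX/XOO/XXO*
[OXX/XOO/XXO] end (terminal -1, O#4); searched OXX/.O./.XO to 6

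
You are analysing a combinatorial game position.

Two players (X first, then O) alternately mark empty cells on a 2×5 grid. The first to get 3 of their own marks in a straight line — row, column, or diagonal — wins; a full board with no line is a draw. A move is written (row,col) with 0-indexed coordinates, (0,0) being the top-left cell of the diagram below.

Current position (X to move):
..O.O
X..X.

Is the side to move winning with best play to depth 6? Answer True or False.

X winning at [..O.O/X..X.]: False

[..O.O/X..X.] X move#1: (0,0):-1/X.O.O/X..X., (0,1):-1/.XO.O/X..X., (0,3):+0/..OXO/X..X.*, (1,1):-1/..O.O/XX.X., (1,2):-1/..O.O/X.XX., (1,4):-1/..O.O/X..XX
[..OXO/X..X.] O move#2: (0,0):+0/O.OXO/X..X.*, (0,1):+0/.OOXO/X..X., (1,1):+0/..OXO/XO.X., (1,2):+0/..OXO/X.OX., (1,4):+0/..OXO/X..XO
[O.OXO/X..X.] X move#3: (0,1):+0/OXOXO/X..X.*, (1,1):-1/O.OXO/XX.X., (1,2):-1/O.OXO/X.XX., (1,4):-1/O.OXO/X..XX
[OXOXO/X..X.] O move#4: (1,1):+0/OXOXO/XO.X.*, (1,2):+0/OXOXO/X.OX., (1,4):+0/OXOXO/X..XO
[OXOXO/XO.X.] X move#5: (1,2):+0/OXOXO/XOXX.*, (1,4):+0/OXOXO/XO.XX
[OXOXO/XOXX.] O move#6: (1,4):+0/OXOXO/XOXXO*
[OXOXO/XOXXO] end (terminal +0, X#7); searched ..O.O/X..X. to 6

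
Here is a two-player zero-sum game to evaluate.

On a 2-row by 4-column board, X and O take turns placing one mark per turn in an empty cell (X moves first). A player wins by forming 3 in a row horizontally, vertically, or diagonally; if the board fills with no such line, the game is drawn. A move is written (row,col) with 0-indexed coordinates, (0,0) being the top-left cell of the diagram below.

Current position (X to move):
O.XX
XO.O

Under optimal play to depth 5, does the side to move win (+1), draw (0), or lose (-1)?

value(O.XX/XO.O, X) = +1

p1 X@[O.XX/XO.O]: (0,1)[OXXX/XO.O]+1* (1,2)[O.XX/XOXO]+0
p2 O@[OXXX/XO.O] terminal -1; root [O.XX/XO.O] d5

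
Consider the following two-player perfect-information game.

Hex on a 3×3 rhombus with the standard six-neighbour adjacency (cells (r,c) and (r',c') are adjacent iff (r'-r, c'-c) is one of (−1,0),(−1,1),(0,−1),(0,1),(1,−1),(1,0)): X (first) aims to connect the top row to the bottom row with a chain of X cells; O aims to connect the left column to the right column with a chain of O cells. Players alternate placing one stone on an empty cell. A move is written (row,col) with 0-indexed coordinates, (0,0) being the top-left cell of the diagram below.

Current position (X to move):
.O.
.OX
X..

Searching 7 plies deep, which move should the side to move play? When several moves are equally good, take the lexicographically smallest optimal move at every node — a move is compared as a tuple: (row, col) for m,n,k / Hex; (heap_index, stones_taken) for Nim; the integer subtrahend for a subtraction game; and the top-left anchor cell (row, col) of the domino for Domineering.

X's best at [.O./.OX/X..]: (0,0)

[.O./.OX/X..] X move#1: (0,0):+1/XO./.OX/X..*, (0,2):+1/.OX/.OX/X.., (1,0):+1/.O./XOX/X.., (2,1):-1/.O./.OX/XX., (2,2):-1/.O./.OX/X.X
[XO./.OX/X..] O move#2: (0,2):-1/XOO/.OX/X..*, (1,0):-1/XO./OOX/X.., (2,1):-1/XO./.OX/XO., (2,2):-1/XO./.OX/X.O
[XOO/.OX/X..] X move#3: (1,0):+1/XOO/XOX/X..*, (2,1):-1/XOO/.OX/XX., (2,2):-1/XOO/.OX/X.X
[XOO/XOX/X..] end (terminal -1, O#4); searched .O./.OX/X.. to 7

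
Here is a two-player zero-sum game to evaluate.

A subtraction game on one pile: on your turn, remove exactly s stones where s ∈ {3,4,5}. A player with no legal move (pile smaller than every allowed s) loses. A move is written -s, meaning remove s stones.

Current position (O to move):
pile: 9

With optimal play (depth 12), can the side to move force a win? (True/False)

O winning at [9]: False

p1 O@[9]: -3[6]-1* -4[5]-1 -5[4]-1
p2 X@[6]: -3[3]-1 -4[2]+1* -5[1]+1
p3 O@[2] terminal -1; root [9] d12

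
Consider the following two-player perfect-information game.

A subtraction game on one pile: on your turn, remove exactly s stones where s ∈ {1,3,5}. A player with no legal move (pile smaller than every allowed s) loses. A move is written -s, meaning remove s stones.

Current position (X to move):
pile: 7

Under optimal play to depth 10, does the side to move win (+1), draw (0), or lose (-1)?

value(7, X) = +1

[7] X move#1: -1:+1/6*, -3:+1/4, -5:+1/2
[6] O move#2: -1:-1/5*, -3:-1/3, -5:-1/1
[5] X move#3: -1:+1/4*, -3:+1/2, -5:+1/0
[4] O move#4: -1:-1/3*, -3:-1/1
[3] X move#5: -1:+1/2*, -3:+1/0
[2] O move#6: -1:-1/1*
[1] X move#7: -1:+1/0*
[0] end (terminal -1, O#8); searched 7 to 10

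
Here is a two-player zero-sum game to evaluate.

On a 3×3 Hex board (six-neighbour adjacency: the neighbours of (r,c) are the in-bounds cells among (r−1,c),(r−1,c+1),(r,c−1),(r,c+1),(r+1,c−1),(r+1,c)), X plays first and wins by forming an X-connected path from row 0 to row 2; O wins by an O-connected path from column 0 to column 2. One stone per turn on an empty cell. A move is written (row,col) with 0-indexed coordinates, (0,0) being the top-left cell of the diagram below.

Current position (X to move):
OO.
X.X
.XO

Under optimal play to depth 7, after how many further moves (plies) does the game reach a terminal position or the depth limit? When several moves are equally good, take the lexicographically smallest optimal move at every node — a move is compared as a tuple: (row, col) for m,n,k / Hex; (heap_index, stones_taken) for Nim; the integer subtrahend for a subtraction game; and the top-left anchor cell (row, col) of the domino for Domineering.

PV length from [OO./X.X/.XO]: 1 ply

[OO./X.X/.XO] X move#1: (0,2):+1/OOX/X.X/.XO*, (1,1):-1/OO./XXX/.XO, (2,0):-1/OO./X.X/XXO
[OOX/X.X/.XO] end (terminal -1, O#2); searched OO./X.X/.XO to 7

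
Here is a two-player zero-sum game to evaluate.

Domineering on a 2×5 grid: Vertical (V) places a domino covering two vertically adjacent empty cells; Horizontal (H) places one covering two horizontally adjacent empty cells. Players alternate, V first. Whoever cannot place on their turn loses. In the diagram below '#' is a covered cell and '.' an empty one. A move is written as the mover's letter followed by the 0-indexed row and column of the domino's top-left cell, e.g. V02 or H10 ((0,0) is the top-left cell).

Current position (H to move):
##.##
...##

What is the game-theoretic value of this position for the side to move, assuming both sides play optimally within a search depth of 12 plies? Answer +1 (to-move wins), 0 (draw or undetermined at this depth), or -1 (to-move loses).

value(##.##/...##, H) = +1

[##.##/...##] H move#1: H10:-1/##.##/##.##, H11:+1/##.##/.####*
[##.##/.####] end (terminal -1, V#2); searched ##.##/...## to 12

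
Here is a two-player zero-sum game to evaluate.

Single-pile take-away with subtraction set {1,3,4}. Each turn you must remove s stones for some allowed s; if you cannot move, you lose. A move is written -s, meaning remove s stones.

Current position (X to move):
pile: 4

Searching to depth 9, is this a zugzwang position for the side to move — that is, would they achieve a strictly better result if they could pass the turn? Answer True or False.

zugzwang(4, X) = False

p1 X@[4]: -1[3]-1 -3[1]-1 -4[0]+1*
p2 O@[0] terminal -1; root [4] d9
if X skipped the turn, O would face:
~ p1 O@[4]: -1[3]-1 -3[1]-1 -4[0]+1*
~ p2 X@[0] terminal -1; root [4] d9
compare (X): move=+1 vs pass=-1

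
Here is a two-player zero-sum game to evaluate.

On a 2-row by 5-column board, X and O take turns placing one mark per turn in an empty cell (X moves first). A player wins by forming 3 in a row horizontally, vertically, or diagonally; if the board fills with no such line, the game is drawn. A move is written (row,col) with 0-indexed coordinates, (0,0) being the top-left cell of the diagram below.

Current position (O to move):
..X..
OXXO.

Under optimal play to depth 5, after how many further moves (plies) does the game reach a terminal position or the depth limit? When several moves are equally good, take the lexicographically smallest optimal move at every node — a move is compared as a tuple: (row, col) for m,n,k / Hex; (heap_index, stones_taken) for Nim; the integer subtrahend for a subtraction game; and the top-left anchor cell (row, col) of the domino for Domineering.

PV length from [..X../OXXO.]: 5 plies

p1 O@[..X../OXXO.]: (0,0)[O.X../OXXO.]-1 (0,1)[.OX../OXXO.]+0* (0,3)[..XO./OXXO.]+0 (0,4)[..X.O/OXXO.]-1 (1,4)[..X../OXXOO]-1
p2 X@[.OX../OXXO.]: (0,0)[XOX../OXXO.]+0* (0,3)[.OXX./OXXO.]+0 (0,4)[.OX.X/OXXO.]+0 (1,4)[.OX../OXXOX]+0
p3 O@[XOX../OXXO.]: (0,3)[XOXO./OXXO.]+0* (0,4)[XOX.O/OXXO.]+0 (1,4)[XOX../OXXOO]+0
p4 X@[XOXO./OXXO.]: (0,4)[XOXOX/OXXO.]+0* (1,4)[XOXO./OXXOX]+0
p5 O@[XOXOX/OXXO.]: (1,4)[XOXOX/OXXOO]+0*
p6 X@[XOXOX/OXXOO] terminal +0; root [..X../OXXO.] d5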